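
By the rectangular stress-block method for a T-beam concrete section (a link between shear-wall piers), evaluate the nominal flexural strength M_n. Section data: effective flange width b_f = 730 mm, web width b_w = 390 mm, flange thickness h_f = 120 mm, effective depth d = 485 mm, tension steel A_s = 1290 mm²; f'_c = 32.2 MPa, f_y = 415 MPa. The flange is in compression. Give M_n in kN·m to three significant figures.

M_n ≈ 252 kN·m

Tension: T = A_s f_y = 1290 × 415 = 535350 N.
Try a within the flange: a = T/(0.85 f'_c b_f) = 535350/(0.85 × 32.2 × 730) = 26.79 mm.
Since a = 26.79 ≤ h_f = 120 mm, the stress block lies entirely in the flange; analyse as a rectangular beam of width b_f.
M_n = T(d − a/2) = 535350 × (485 − 13.395) = 252.47 × 10⁶ N·mm.
M_n = 252.47 kN·m.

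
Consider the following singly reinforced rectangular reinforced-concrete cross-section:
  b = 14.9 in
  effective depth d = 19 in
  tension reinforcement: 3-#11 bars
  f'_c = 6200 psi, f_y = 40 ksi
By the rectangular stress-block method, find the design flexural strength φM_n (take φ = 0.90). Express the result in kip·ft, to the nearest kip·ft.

A_s = 3 × 1.56 = 4.68 in².
T = A_s f_y = 4.68 × 40 = 187.2 kips.
a = T/(0.85 f'_c b) = 187.2/(0.85 × 6.2 × 14.9) = 2.384 in.
M_n = T(d − a/2) = 187.2 × (19 − 1.192) = 3333.7 kip·in = 3333.7/12 = 277.81 kip·ft.
φM_n = 0.90 × 277.81 = 250.03 kip·ft.

φM_n ≈ 250 kip·ft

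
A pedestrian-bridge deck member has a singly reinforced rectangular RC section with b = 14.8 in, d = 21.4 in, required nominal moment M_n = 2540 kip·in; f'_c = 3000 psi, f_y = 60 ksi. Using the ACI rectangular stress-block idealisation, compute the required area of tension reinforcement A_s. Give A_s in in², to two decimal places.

From M_n = 0.85 f'_c a b (d − a/2):
a = d − √(d² − 2M_n/(0.85 f'_c b)) = 21.4 − √(21.4² − 2 × 2540/(0.85 × 3 × 14.8)) = 3.418 in.
A_s = 0.85 f'_c a b / f_y = 0.85 × 3 × 3.418 × 14.8 / 60 = 2.150 in².

A_s ≈ 2.15 in²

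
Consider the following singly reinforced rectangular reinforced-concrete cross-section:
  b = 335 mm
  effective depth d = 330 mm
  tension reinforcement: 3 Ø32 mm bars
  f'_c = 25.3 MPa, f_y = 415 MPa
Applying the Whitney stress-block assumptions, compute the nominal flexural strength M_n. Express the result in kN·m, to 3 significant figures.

A_s = 3 × 804 = 2412 mm².
T = A_s f_y = 2412 × 415 = 1000980 N = 1000.98 kN.
From C = T: a = T/(0.85 f'_c b) = 1000980/(0.85 × 25.3 × 335) = 138.94 mm.
M_n = T(d − a/2) = 1000.98 kN × (330 − 69.47) mm = 260.79 kN·m.

M_n ≈ 261 kN·m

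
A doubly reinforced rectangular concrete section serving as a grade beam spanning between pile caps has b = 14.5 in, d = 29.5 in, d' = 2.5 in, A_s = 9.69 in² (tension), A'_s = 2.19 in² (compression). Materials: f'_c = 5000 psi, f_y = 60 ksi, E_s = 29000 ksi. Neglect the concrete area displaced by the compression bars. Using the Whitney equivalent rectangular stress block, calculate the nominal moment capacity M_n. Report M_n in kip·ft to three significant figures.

Assume both steels yield.
a = (A_s − A'_s) f_y/(0.85 f'_c b) = (9.69 − 2.19) × 60/(0.85 × 5 × 14.5) = 7.302 in.
c = a/β₁ = 7.302/0.8 = 9.128 in; ε'_s = 0.003(c − d')/c = 0.0022 ≥ ε_y = 0.0021, so the compression steel yields.
M_n = (A_s − A'_s) f_y (d − a/2) + A'_s f_y (d − d') = 450 × (29.5 − 3.651) + 131.4 × (29.5 − 2.5) = 11632.1 + 3547.8 = 15179.9 kip·in = 15179.9/12 = 1264.99 kip·ft.

M_n ≈ 1260 kip·ft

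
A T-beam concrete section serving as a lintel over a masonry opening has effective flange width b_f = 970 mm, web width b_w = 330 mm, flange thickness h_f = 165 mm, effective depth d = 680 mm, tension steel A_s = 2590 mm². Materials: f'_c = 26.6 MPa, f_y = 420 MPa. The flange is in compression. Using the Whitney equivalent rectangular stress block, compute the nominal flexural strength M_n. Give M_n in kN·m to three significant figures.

Tension: T = A_s f_y = 2590 × 420 = 1087800 N.
Try a within the flange: a = T/(0.85 f'_c b_f) = 1087800/(0.85 × 26.6 × 970) = 49.60 mm.
Since a = 49.60 ≤ h_f = 165 mm, the stress block lies entirely in the flange; analyse as a rectangular beam of width b_f.
M_n = T(d − a/2) = 1087800 × (680 − 24.8) = 712.73 × 10⁶ N·mm.
M_n = 712.73 kN·m.

M_n ≈ 713 kN·m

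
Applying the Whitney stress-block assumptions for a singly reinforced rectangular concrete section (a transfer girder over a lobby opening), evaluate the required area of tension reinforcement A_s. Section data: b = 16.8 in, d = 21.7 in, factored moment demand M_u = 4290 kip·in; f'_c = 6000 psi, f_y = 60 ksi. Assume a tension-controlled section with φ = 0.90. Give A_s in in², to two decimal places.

M_n = M_u/φ = 4290/0.90 = 4766.67 kip·in.
From M_n = 0.85 f'_c a b (d − a/2):
a = d − √(d² − 2M_n/(0.85 f'_c b)) = 21.7 − √(21.7² − 2 × 4766.67/(0.85 × 6 × 16.8)) = 2.736 in.
A_s = 0.85 f'_c a b / f_y = 0.85 × 6 × 2.736 × 16.8 / 60 = 3.907 in².

A_s ≈ 3.91 in²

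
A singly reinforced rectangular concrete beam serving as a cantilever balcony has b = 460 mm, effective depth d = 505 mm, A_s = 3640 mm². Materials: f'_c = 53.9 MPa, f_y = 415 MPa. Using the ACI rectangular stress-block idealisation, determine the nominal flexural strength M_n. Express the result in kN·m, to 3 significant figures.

M_n ≈ 709 kN·m

T = A_s f_y = 3640 × 415 = 1510600 N = 1510.6 kN.
From C = T: a = T/(0.85 f'_c b) = 1510600/(0.85 × 53.9 × 460) = 71.68 mm.
M_n = T(d − a/2) = 1510.6 kN × (505 − 35.84) mm = 708.71 kN·m.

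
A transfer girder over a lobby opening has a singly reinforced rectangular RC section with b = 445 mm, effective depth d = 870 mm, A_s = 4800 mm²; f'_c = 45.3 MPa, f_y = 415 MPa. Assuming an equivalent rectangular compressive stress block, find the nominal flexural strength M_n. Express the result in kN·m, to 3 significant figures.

T = A_s f_y = 4800 × 415 = 1992000 N = 1992 kN.
From C = T: a = T/(0.85 f'_c b) = 1992000/(0.85 × 45.3 × 445) = 116.26 mm.
M_n = T(d − a/2) = 1992 kN × (870 − 58.13) mm = 1617.25 kN·m.

M_n ≈ 1620 kN·m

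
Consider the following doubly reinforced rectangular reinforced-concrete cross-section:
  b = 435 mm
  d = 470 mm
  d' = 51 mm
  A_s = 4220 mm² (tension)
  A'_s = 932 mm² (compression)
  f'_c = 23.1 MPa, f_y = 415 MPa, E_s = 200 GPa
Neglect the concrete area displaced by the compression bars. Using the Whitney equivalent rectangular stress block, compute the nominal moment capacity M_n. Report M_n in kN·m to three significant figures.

M_n ≈ 694 kN·m

Assume both tension and compression steel yield.
Net tension couple steel: A_s − A'_s = 3288 mm².
a = (A_s − A'_s) f_y / (0.85 f'_c b) = 1364520/(0.85 × 23.1 × 435) = 159.76 mm.
c = a/β₁ = 159.76/0.85 = 187.95 mm; ε'_s = 0.003(c − d')/c = 0.0022 ≥ f_y/E_s = 0.0021, so compression steel does yield.
M_n = (A_s − A'_s) f_y (d − a/2) + A'_s f_y (d − d') = [1364520 × (470 − 79.88) + 386780 × (470 − 51)] × 10⁻⁶ = 532.33 + 162.06 = 694.39 kN·m.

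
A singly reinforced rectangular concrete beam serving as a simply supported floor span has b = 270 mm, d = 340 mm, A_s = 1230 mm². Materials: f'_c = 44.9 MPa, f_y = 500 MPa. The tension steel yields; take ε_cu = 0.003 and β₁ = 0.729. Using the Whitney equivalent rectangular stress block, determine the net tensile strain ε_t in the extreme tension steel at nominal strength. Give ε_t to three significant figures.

a = A_s f_y/(0.85 f'_c b) = 59.68 mm.
β₁ = 0.729, so c = a/β₁ = 59.68/0.729 = 81.87 mm.
From the linear strain diagram with ε_cu = 0.003: ε_t = 0.003 (d − c)/c = 0.003 × (340 − 81.87)/81.87 = 0.00946.
Since ε_t ≥ 0.005, the section is tension-controlled.

ε_t ≈ 0.00946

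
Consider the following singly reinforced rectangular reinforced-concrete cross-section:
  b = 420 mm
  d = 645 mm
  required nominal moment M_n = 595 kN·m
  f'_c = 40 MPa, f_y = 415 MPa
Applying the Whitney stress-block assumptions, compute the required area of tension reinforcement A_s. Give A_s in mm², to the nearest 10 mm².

With M_n = 0.85 f'_c a b (d − a/2), solve the quadratic for a:
a = d − √(d² − 2M_n/(0.85 f'_c b)) = 645 − √(645² − 2 × 595×10⁶/(0.85 × 40 × 420)) = 68.21 mm.
A_s = 0.85 f'_c a b / f_y = 0.85 × 40 × 68.21 × 420 / 415 = 2347.1 mm².

A_s ≈ 2350 mm²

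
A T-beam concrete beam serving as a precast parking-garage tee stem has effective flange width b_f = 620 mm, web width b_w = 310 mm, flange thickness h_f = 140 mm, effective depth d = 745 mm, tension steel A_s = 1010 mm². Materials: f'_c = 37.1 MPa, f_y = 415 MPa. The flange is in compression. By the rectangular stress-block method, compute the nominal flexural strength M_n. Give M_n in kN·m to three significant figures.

Tension: T = A_s f_y = 1010 × 415 = 419150 N.
Try a within the flange: a = T/(0.85 f'_c b_f) = 419150/(0.85 × 37.1 × 620) = 21.44 mm.
Since a = 21.44 ≤ h_f = 140 mm, the stress block lies entirely in the flange; analyse as a rectangular beam of width b_f.
M_n = T(d − a/2) = 419150 × (745 − 10.72) = 307.77 × 10⁶ N·mm.
M_n = 307.77 kN·m.

M_n ≈ 308 kN·m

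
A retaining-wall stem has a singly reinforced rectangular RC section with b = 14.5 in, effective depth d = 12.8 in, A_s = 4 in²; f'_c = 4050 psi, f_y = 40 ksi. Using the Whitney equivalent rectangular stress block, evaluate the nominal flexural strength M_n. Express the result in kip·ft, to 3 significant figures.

T = A_s f_y = 4 × 40 = 160 kips.
a = T/(0.85 f'_c b) = 160/(0.85 × 4.05 × 14.5) = 3.205 in.
M_n = T(d − a/2) = 160 × (12.8 − 1.6025) = 1791.6 kip·in = 1791.6/12 = 149.30 kip·ft.

M_n ≈ 149 kip·ft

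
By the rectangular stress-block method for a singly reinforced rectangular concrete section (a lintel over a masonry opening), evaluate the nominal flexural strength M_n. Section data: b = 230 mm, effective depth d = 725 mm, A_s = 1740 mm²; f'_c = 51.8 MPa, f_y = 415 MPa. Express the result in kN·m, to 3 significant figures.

T = A_s f_y = 1740 × 415 = 722100 N = 722.1 kN.
From C = T: a = T/(0.85 f'_c b) = 722100/(0.85 × 51.8 × 230) = 71.31 mm.
M_n = T(d − a/2) = 722.1 kN × (725 − 35.655) mm = 497.78 kN·m.

M_n ≈ 498 kN·m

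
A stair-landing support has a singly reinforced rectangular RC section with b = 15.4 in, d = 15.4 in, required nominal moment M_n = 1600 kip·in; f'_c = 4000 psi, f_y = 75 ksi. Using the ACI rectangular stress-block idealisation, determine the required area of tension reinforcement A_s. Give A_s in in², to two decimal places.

A_s ≈ 1.49 in²

From M_n = 0.85 f'_c a b (d − a/2):
a = d − √(d² − 2M_n/(0.85 f'_c b)) = 15.4 − √(15.4² − 2 × 1600/(0.85 × 4 × 15.4)) = 2.132 in.
A_s = 0.85 f'_c a b / f_y = 0.85 × 4 × 2.132 × 15.4 / 75 = 1.488 in².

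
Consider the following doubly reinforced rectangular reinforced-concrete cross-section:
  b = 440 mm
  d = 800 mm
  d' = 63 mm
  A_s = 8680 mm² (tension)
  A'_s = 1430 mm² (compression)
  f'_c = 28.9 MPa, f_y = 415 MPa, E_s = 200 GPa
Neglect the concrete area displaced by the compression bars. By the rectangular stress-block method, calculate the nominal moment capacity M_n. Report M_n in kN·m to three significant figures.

Assume both tension and compression steel yield.
Net tension couple steel: A_s − A'_s = 7250 mm².
a = (A_s − A'_s) f_y / (0.85 f'_c b) = 3008750/(0.85 × 28.9 × 440) = 278.37 mm.
c = a/β₁ = 278.37/0.844 = 329.82 mm; ε'_s = 0.003(c − d')/c = 0.0024 ≥ f_y/E_s = 0.0021, so compression steel does yield.
M_n = (A_s − A'_s) f_y (d − a/2) + A'_s f_y (d − d') = [3008750 × (800 − 139.185) + 593450 × (800 − 63)] × 10⁻⁶ = 1988.23 + 437.37 = 2425.60 kN·m.

M_n ≈ 2430 kN·m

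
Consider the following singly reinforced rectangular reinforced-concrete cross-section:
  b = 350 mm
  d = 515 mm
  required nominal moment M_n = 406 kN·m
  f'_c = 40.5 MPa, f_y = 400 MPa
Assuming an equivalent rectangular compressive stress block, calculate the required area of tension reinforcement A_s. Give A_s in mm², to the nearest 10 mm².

A_s ≈ 2120 mm²

With M_n = 0.85 f'_c a b (d − a/2), solve the quadratic for a:
a = d − √(d² − 2M_n/(0.85 f'_c b)) = 515 − √(515² − 2 × 406×10⁶/(0.85 × 40.5 × 350)) = 70.22 mm.
A_s = 0.85 f'_c a b / f_y = 0.85 × 40.5 × 70.22 × 350 / 400 = 2115.2 mm².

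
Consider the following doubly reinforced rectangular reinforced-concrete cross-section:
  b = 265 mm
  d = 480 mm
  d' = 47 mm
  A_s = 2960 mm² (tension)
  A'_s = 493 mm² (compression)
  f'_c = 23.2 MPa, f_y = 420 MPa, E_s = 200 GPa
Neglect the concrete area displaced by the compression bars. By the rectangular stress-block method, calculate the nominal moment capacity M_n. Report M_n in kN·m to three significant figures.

M_n ≈ 484 kN·m

Assume both tension and compression steel yield.
Net tension couple steel: A_s − A'_s = 2467 mm².
a = (A_s − A'_s) f_y / (0.85 f'_c b) = 1036140/(0.85 × 23.2 × 265) = 198.27 mm.
c = a/β₁ = 198.27/0.85 = 233.26 mm; ε'_s = 0.003(c − d')/c = 0.0024 ≥ f_y/E_s = 0.0021, so compression steel does yield.
M_n = (A_s − A'_s) f_y (d − a/2) + A'_s f_y (d − d') = [1036140 × (480 − 99.135) + 207060 × (480 − 47)] × 10⁻⁶ = 394.63 + 89.66 = 484.29 kN·m.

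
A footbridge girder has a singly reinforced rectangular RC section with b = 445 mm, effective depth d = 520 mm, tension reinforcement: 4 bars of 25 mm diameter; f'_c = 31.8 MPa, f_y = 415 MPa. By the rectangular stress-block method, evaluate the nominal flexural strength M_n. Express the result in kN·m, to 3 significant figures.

A_s = 4 × 491 = 1964 mm².
T = A_s f_y = 1964 × 415 = 815060 N = 815.06 kN.
From C = T: a = T/(0.85 f'_c b) = 815060/(0.85 × 31.8 × 445) = 67.76 mm.
M_n = T(d − a/2) = 815.06 kN × (520 − 33.88) mm = 396.22 kN·m.

M_n ≈ 396 kN·m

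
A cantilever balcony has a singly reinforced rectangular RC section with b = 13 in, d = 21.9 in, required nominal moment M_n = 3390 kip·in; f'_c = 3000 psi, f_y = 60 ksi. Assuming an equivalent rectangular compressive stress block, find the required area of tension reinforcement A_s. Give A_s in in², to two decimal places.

From M_n = 0.85 f'_c a b (d − a/2):
a = d − √(d² − 2M_n/(0.85 f'_c b)) = 21.9 − √(21.9² − 2 × 3390/(0.85 × 3 × 13)) = 5.314 in.
A_s = 0.85 f'_c a b / f_y = 0.85 × 3 × 5.314 × 13 / 60 = 2.936 in².

A_s ≈ 2.94 in²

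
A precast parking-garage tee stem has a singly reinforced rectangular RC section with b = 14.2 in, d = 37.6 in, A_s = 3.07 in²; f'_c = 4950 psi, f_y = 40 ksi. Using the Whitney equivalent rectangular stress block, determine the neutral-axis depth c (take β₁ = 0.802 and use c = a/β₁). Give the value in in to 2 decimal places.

c ≈ 2.56 in

T = A_s f_y = 3.07 × 40 = 122.8 kips.
a = T/(0.85 f'_c b) = 122.8/(0.85 × 4.95 × 14.2) = 2.0554 in.
With β₁ = 0.802, c = a/β₁ = 2.0554/0.802 = 2.56 in.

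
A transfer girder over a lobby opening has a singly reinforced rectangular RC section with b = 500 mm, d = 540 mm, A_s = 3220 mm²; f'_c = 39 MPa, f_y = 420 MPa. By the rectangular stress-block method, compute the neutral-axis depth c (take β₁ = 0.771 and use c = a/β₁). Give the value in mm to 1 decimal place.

T = A_s f_y = 3220 × 420 = 1352400 N = 1352.4 kN.
Setting C = 0.85 f'_c a b equal to T: a = 1352400/(0.85 × 39 × 500) = 81.593 mm.
With β₁ = 0.771, c = a/β₁ = 81.593/0.771 = 105.8 mm.

c ≈ 105.8 mm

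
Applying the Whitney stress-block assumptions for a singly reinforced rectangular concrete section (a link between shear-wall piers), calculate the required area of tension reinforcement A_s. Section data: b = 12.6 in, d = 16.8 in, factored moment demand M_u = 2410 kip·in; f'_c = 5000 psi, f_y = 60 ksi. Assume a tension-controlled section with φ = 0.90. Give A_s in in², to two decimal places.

M_n = M_u/φ = 2410/0.90 = 2677.78 kip·in.
From M_n = 0.85 f'_c a b (d − a/2):
a = d − √(d² − 2M_n/(0.85 f'_c b)) = 16.8 − √(16.8² − 2 × 2677.78/(0.85 × 5 × 12.6)) = 3.301 in.
A_s = 0.85 f'_c a b / f_y = 0.85 × 5 × 3.301 × 12.6 / 60 = 2.946 in².

A_s ≈ 2.95 in²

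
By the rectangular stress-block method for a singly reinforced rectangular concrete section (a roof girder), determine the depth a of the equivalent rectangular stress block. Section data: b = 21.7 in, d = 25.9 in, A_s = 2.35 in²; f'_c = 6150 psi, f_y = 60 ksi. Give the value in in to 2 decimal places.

T = A_s f_y = 2.35 × 60 = 141 kips.
a = T/(0.85 f'_c b) = 141/(0.85 × 6.15 × 21.7) = 1.24 in.

a ≈ 1.24 in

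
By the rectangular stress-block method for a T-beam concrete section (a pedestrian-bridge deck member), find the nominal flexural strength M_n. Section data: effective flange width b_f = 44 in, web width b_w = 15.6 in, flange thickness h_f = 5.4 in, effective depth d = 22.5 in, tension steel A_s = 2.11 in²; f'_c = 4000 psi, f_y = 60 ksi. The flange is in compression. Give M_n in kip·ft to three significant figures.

M_n ≈ 233 kip·ft

Tension: T = A_s f_y = 2.11 × 60 = 126.6 kips.
Try a within the flange: a = T/(0.85 f'_c b_f) = 126.6/(0.85 × 4 × 44) = 0.846 in.
Since a = 0.846 ≤ h_f = 5.4 in, the stress block lies entirely in the flange; analyse as a rectangular beam of width b_f.
M_n = T(d − a/2) = 126.6 × (22.5 − 0.423) = 2794.9 kip·in.
M_n = 2794.9/12 = 232.91 kip·ft.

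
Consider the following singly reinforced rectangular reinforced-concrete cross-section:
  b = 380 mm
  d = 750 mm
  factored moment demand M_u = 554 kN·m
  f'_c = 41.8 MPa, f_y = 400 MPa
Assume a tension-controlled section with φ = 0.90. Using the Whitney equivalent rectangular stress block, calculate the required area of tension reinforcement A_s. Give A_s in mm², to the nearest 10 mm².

M_n = M_u/φ = 554/0.90 = 615.556 kN·m.
With M_n = 0.85 f'_c a b (d − a/2), solve the quadratic for a:
a = d − √(d² − 2M_n/(0.85 f'_c b)) = 750 − √(750² − 2 × 615.556×10⁶/(0.85 × 41.8 × 380)) = 63.48 mm.
A_s = 0.85 f'_c a b / f_y = 0.85 × 41.8 × 63.48 × 380 / 400 = 2142.7 mm².

A_s ≈ 2140 mm²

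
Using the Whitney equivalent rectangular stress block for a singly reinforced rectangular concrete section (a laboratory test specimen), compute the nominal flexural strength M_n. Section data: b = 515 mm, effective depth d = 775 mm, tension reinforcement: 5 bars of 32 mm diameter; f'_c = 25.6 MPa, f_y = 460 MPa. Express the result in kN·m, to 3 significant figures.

M_n ≈ 1280 kN·m

A_s = 5 × 804 = 4020 mm².
T = A_s f_y = 4020 × 460 = 1849200 N = 1849.2 kN.
From C = T: a = T/(0.85 f'_c b) = 1849200/(0.85 × 25.6 × 515) = 165.01 mm.
M_n = T(d − a/2) = 1849.2 kN × (775 − 82.505) mm = 1280.56 kN·m.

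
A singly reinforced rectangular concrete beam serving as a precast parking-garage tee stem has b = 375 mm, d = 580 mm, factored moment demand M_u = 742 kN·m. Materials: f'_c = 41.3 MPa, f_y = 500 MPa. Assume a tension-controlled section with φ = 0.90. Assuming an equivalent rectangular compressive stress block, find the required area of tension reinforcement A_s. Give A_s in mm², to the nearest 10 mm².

A_s ≈ 3170 mm²

M_n = M_u/φ = 742/0.90 = 824.444 kN·m.
With M_n = 0.85 f'_c a b (d − a/2), solve the quadratic for a:
a = d − √(d² − 2M_n/(0.85 f'_c b)) = 580 − √(580² − 2 × 824.444×10⁶/(0.85 × 41.3 × 375)) = 120.49 mm.
A_s = 0.85 f'_c a b / f_y = 0.85 × 41.3 × 120.49 × 375 / 500 = 3172.4 mm².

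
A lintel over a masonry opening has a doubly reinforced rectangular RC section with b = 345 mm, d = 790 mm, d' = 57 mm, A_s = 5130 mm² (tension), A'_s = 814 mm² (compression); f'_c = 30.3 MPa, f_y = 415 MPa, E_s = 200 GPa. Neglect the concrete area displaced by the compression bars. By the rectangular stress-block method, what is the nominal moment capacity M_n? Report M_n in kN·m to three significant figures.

M_n ≈ 1480 kN·m

Assume both tension and compression steel yield.
Net tension couple steel: A_s − A'_s = 4316 mm².
a = (A_s − A'_s) f_y / (0.85 f'_c b) = 1791140/(0.85 × 30.3 × 345) = 201.58 mm.
c = a/β₁ = 201.58/0.834 = 241.70 mm; ε'_s = 0.003(c − d')/c = 0.0023 ≥ f_y/E_s = 0.0021, so compression steel does yield.
M_n = (A_s − A'_s) f_y (d − a/2) + A'_s f_y (d − d') = [1791140 × (790 − 100.79) + 337810 × (790 − 57)] × 10⁻⁶ = 1234.47 + 247.61 = 1482.08 kN·m.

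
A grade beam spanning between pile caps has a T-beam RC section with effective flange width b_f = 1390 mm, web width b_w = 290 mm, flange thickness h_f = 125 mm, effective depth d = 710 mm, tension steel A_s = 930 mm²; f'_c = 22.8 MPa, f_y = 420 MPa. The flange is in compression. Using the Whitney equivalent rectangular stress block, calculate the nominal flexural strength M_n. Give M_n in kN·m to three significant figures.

M_n ≈ 274 kN·m

Tension: T = A_s f_y = 930 × 420 = 390600 N.
Try a within the flange: a = T/(0.85 f'_c b_f) = 390600/(0.85 × 22.8 × 1390) = 14.50 mm.
Since a = 14.50 ≤ h_f = 125 mm, the stress block lies entirely in the flange; analyse as a rectangular beam of width b_f.
M_n = T(d − a/2) = 390600 × (710 − 7.25) = 274.49 × 10⁶ N·mm.
M_n = 274.49 kN·m.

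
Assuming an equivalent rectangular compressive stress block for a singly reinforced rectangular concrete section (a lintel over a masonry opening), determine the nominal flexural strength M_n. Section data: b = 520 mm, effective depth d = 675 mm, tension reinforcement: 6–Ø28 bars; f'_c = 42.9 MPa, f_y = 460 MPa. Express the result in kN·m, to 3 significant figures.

M_n ≈ 1070 kN·m

A_s = 6 × 616 = 3696 mm².
T = A_s f_y = 3696 × 460 = 1700160 N = 1700.16 kN.
From C = T: a = T/(0.85 f'_c b) = 1700160/(0.85 × 42.9 × 520) = 89.66 mm.
M_n = T(d − a/2) = 1700.16 kN × (675 − 44.83) mm = 1071.39 kN·m.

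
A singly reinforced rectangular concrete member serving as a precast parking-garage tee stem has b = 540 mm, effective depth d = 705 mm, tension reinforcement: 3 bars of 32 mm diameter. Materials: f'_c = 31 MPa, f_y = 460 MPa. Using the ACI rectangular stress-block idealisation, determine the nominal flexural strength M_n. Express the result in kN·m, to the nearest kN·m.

M_n ≈ 739 kN·m

A_s = 3 × 804 = 2412 mm².
T = A_s f_y = 2412 × 460 = 1109520 N = 1109.52 kN.
From C = T: a = T/(0.85 f'_c b) = 1109520/(0.85 × 31 × 540) = 77.98 mm.
M_n = T(d − a/2) = 1109.52 kN × (705 − 38.99) mm = 738.95 kN·m.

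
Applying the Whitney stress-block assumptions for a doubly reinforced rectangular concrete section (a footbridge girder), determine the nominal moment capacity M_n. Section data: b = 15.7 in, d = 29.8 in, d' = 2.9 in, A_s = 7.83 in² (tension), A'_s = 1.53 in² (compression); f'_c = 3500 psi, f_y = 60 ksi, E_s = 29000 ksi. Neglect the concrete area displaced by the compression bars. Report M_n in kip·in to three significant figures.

Assume both steels yield.
a = (A_s − A'_s) f_y/(0.85 f'_c b) = (7.83 − 1.53) × 60/(0.85 × 3.5 × 15.7) = 8.093 in.
c = a/β₁ = 8.093/0.85 = 9.521 in; ε'_s = 0.003(c − d')/c = 0.0021 ≥ ε_y = 0.0021, so the compression steel yields.
M_n = (A_s − A'_s) f_y (d − a/2) + A'_s f_y (d − d') = 378 × (29.8 − 4.0465) + 91.8 × (29.8 − 2.9) = 9734.8 + 2469.4 = 12204.2 kip·in.

M_n ≈ 12200 kip·in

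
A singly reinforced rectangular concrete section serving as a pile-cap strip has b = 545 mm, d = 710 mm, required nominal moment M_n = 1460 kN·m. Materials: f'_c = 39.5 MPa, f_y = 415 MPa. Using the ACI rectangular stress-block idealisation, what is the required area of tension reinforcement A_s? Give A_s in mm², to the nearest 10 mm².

A_s ≈ 5430 mm²

With M_n = 0.85 f'_c a b (d − a/2), solve the quadratic for a:
a = d − √(d² − 2M_n/(0.85 f'_c b)) = 710 − √(710² − 2 × 1460×10⁶/(0.85 × 39.5 × 545)) = 123.04 mm.
A_s = 0.85 f'_c a b / f_y = 0.85 × 39.5 × 123.04 × 545 / 415 = 5425.1 mm².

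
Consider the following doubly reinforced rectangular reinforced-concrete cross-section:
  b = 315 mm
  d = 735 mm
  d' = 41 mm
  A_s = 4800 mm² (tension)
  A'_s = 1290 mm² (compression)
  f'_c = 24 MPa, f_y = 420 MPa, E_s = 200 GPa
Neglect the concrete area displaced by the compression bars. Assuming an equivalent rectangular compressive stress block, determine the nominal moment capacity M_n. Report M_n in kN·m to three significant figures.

Assume both tension and compression steel yield.
Net tension couple steel: A_s − A'_s = 3510 mm².
a = (A_s − A'_s) f_y / (0.85 f'_c b) = 1474200/(0.85 × 24 × 315) = 229.41 mm.
c = a/β₁ = 229.41/0.85 = 269.89 mm; ε'_s = 0.003(c − d')/c = 0.0025 ≥ f_y/E_s = 0.0021, so compression steel does yield.
M_n = (A_s − A'_s) f_y (d − a/2) + A'_s f_y (d − d') = [1474200 × (735 − 114.705) + 541800 × (735 − 41)] × 10⁻⁶ = 914.44 + 376.01 = 1290.45 kN·m.

M_n ≈ 1290 kN·m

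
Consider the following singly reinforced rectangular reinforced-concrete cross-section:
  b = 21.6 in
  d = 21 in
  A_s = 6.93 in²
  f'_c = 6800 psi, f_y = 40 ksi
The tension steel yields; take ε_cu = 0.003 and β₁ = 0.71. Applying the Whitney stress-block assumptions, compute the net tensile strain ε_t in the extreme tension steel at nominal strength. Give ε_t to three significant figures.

a = A_s f_y/(0.85 f'_c b) = 2.220 in.
β₁ = 0.71, so c = a/β₁ = 2.220/0.71 = 3.127 in.
From the linear strain diagram with ε_cu = 0.003: ε_t = 0.003 (d − c)/c = 0.003 × (21 − 3.127)/3.127 = 0.0171.
Since ε_t ≥ 0.005, the section is tension-controlled.

ε_t ≈ 0.0171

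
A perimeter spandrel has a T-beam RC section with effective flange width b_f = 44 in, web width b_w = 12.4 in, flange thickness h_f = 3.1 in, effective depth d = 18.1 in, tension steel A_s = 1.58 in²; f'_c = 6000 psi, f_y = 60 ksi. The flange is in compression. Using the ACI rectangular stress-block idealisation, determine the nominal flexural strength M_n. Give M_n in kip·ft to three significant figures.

Tension: T = A_s f_y = 1.58 × 60 = 94.8 kips.
Try a within the flange: a = T/(0.85 f'_c b_f) = 94.8/(0.85 × 6 × 44) = 0.422 in.
Since a = 0.422 ≤ h_f = 3.1 in, the stress block lies entirely in the flange; analyse as a rectangular beam of width b_f.
M_n = T(d − a/2) = 94.8 × (18.1 − 0.211) = 1695.9 kip·in.
M_n = 1695.9/12 = 141.33 kip·ft.

M_n ≈ 141 kip·ft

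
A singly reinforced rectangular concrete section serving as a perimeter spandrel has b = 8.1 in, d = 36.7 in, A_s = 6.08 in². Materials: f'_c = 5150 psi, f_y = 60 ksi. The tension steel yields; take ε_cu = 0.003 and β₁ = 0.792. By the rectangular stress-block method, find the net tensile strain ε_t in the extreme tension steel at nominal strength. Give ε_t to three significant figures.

ε_t ≈ 0.00548

a = A_s f_y/(0.85 f'_c b) = 10.288 in.
β₁ = 0.792, so c = a/β₁ = 10.288/0.792 = 12.990 in.
From the linear strain diagram with ε_cu = 0.003: ε_t = 0.003 (d − c)/c = 0.003 × (36.7 − 12.990)/12.990 = 0.00548.
Since ε_t ≥ 0.005, the section is tension-controlled.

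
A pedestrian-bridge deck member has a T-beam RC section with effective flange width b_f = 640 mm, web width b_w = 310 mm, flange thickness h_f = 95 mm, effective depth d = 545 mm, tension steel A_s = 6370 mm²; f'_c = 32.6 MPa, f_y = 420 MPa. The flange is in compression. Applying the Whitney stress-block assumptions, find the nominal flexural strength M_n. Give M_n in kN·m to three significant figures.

M_n ≈ 1230 kN·m

Tension: T = A_s f_y = 6370 × 420 = 2675400 N.
Try a within the flange: a = T/(0.85 f'_c b_f) = 2675400/(0.85 × 32.6 × 640) = 150.86 mm.
a = 150.86 > h_f = 95 mm: the block extends into the web. Split into flange-overhang and web parts.
C_f = 0.85 f'_c (b_f − b_w) h_f = 0.85 × 32.6 × (640 − 310) × 95 = 868709 N.
Remaining web compression depth: a_w = (T − C_f)/(0.85 f'_c b_w) = (2675400 − 868709)/(0.85 × 32.6 × 310) = 210.32 mm.
M_n = C_f(d − h_f/2) + (T − C_f)(d − a_w/2) = 868709 × (545 − 47.5) + 1806691 × (545 − 105.16) = 432.18 + 794.65 = 1226.83 × 10⁶ N·mm.
M_n = 1226.83 kN·m.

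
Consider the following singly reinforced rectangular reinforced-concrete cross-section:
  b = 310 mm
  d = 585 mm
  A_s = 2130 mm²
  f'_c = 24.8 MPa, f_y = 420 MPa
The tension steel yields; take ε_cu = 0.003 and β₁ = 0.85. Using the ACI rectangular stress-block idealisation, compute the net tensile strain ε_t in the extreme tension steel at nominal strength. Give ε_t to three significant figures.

a = A_s f_y/(0.85 f'_c b) = 136.90 mm.
β₁ = 0.85, so c = a/β₁ = 136.90/0.85 = 161.06 mm.
From the linear strain diagram with ε_cu = 0.003: ε_t = 0.003 (d − c)/c = 0.003 × (585 − 161.06)/161.06 = 0.00790.
Since ε_t ≥ 0.005, the section is tension-controlled.

ε_t ≈ 0.00790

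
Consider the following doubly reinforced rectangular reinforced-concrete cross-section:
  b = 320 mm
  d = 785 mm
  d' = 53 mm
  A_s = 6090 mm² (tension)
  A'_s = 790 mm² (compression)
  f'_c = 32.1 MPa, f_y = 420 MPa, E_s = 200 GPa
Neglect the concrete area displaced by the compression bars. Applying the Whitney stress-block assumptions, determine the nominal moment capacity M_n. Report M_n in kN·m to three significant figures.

Assume both tension and compression steel yield.
Net tension couple steel: A_s − A'_s = 5300 mm².
a = (A_s − A'_s) f_y / (0.85 f'_c b) = 2226000/(0.85 × 32.1 × 320) = 254.95 mm.
c = a/β₁ = 254.95/0.821 = 310.54 mm; ε'_s = 0.003(c − d')/c = 0.0025 ≥ f_y/E_s = 0.0021, so compression steel does yield.
M_n = (A_s − A'_s) f_y (d − a/2) + A'_s f_y (d − d') = [2226000 × (785 − 127.475) + 331800 × (785 − 53)] × 10⁻⁶ = 1463.65 + 242.88 = 1706.53 kN·m.

M_n ≈ 1710 kN·m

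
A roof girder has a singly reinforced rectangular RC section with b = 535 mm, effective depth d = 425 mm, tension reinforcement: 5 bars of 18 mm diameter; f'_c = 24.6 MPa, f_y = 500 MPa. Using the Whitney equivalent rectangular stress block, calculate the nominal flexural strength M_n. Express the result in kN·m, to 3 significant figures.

M_n ≈ 252 kN·m

A_s = 5 × 254 = 1270 mm².
T = A_s f_y = 1270 × 500 = 635000 N = 635 kN.
From C = T: a = T/(0.85 f'_c b) = 635000/(0.85 × 24.6 × 535) = 56.76 mm.
M_n = T(d − a/2) = 635 kN × (425 − 28.38) mm = 251.85 kN·m.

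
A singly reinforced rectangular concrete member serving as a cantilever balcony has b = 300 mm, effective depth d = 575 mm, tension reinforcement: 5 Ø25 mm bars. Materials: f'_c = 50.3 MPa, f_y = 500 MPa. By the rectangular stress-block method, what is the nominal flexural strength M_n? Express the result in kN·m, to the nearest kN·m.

M_n ≈ 647 kN·m

A_s = 5 × 491 = 2455 mm².
T = A_s f_y = 2455 × 500 = 1227500 N = 1227.5 kN.
From C = T: a = T/(0.85 f'_c b) = 1227500/(0.85 × 50.3 × 300) = 95.70 mm.
M_n = T(d − a/2) = 1227.5 kN × (575 − 47.85) mm = 647.08 kN·m.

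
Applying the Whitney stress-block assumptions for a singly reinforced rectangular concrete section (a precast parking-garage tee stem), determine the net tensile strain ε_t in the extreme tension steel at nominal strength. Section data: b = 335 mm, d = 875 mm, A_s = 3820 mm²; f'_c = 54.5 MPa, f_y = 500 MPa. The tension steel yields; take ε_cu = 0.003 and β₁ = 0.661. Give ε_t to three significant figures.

a = A_s f_y/(0.85 f'_c b) = 123.08 mm.
β₁ = 0.661, so c = a/β₁ = 123.08/0.661 = 186.20 mm.
From the linear strain diagram with ε_cu = 0.003: ε_t = 0.003 (d − c)/c = 0.003 × (875 − 186.20)/186.20 = 0.0111.
Since ε_t ≥ 0.005, the section is tension-controlled.

ε_t ≈ 0.0111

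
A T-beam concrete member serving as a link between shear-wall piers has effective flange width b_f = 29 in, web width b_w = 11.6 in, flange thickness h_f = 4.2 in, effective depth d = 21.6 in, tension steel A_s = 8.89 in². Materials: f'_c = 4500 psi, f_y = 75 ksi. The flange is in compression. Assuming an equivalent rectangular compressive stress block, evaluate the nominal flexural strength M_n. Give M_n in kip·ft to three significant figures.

Tension: T = A_s f_y = 8.89 × 75 = 666.75 kips.
Try a within the flange: a = T/(0.85 f'_c b_f) = 666.75/(0.85 × 4.5 × 29) = 6.011 in.
a = 6.011 > h_f = 4.2 in: the block extends into the web. Split into flange-overhang and web parts.
C_f = 0.85 f'_c (b_f − b_w) h_f = 0.85 × 4.5 × (29 − 11.6) × 4.2 = 279.5 kips.
Remaining web compression depth: a_w = (T − C_f)/(0.85 f'_c b_w) = (666.75 − 279.5)/(0.85 × 4.5 × 11.6) = 8.728 in.
M_n = C_f(d − h_f/2) + (T − C_f)(d − a_w/2) = 279.5 × (21.6 − 2.1) + 387.25 × (21.6 − 4.364) = 5450.3 + 6674.6 = 12124.9 kip·in.
M_n = 12124.9/12 = 1010.41 kip·ft.

M_n ≈ 1010 kip·ft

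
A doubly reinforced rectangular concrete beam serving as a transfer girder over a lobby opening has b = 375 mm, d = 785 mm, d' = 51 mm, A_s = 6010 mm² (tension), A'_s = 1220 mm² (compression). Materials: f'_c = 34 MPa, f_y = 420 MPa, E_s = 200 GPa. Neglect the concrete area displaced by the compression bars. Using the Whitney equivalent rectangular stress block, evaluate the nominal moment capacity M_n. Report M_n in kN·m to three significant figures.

M_n ≈ 1770 kN·m

Assume both tension and compression steel yield.
Net tension couple steel: A_s − A'_s = 4790 mm².
a = (A_s − A'_s) f_y / (0.85 f'_c b) = 2011800/(0.85 × 34 × 375) = 185.63 mm.
c = a/β₁ = 185.63/0.807 = 230.02 mm; ε'_s = 0.003(c − d')/c = 0.0023 ≥ f_y/E_s = 0.0021, so compression steel does yield.
M_n = (A_s − A'_s) f_y (d − a/2) + A'_s f_y (d − d') = [2011800 × (785 − 92.815) + 512400 × (785 − 51)] × 10⁻⁶ = 1392.54 + 376.10 = 1768.64 kN·m.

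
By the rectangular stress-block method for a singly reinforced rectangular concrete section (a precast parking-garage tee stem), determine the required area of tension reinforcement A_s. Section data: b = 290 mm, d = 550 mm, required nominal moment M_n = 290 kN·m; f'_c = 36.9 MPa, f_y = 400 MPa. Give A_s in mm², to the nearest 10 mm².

A_s ≈ 1400 mm²

With M_n = 0.85 f'_c a b (d − a/2), solve the quadratic for a:
a = d − √(d² − 2M_n/(0.85 f'_c b)) = 550 − √(550² − 2 × 290×10⁶/(0.85 × 36.9 × 290)) = 61.40 mm.
A_s = 0.85 f'_c a b / f_y = 0.85 × 36.9 × 61.40 × 290 / 400 = 1396.2 mm².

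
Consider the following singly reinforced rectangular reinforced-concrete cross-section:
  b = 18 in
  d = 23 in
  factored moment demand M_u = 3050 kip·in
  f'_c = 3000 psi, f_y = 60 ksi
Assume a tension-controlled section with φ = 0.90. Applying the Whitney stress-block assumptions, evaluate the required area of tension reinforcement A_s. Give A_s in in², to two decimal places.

M_n = M_u/φ = 3050/0.90 = 3388.89 kip·in.
From M_n = 0.85 f'_c a b (d − a/2):
a = d − √(d² − 2M_n/(0.85 f'_c b)) = 23 − √(23² − 2 × 3388.89/(0.85 × 3 × 18)) = 3.472 in.
A_s = 0.85 f'_c a b / f_y = 0.85 × 3 × 3.472 × 18 / 60 = 2.656 in².

A_s ≈ 2.66 in²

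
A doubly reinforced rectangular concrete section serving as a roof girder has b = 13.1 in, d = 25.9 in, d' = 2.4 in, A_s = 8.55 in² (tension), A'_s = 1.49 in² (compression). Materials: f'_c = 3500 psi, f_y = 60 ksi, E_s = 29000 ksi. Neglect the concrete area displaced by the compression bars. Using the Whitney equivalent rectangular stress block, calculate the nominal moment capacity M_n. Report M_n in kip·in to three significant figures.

Assume both steels yield.
a = (A_s − A'_s) f_y/(0.85 f'_c b) = (8.55 − 1.49) × 60/(0.85 × 3.5 × 13.1) = 10.869 in.
c = a/β₁ = 10.869/0.85 = 12.787 in; ε'_s = 0.003(c − d')/c = 0.0024 ≥ ε_y = 0.0021, so the compression steel yields.
M_n = (A_s − A'_s) f_y (d − a/2) + A'_s f_y (d − d') = 423.6 × (25.9 − 5.4345) + 89.4 × (25.9 − 2.4) = 8669.2 + 2100.9 = 10770.1 kip·in.

M_n ≈ 10800 kip·in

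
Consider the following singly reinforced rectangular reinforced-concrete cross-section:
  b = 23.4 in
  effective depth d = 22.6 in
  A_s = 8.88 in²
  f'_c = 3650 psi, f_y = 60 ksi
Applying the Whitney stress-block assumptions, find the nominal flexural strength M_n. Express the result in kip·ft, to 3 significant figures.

T = A_s f_y = 8.88 × 60 = 532.8 kips.
a = T/(0.85 f'_c b) = 532.8/(0.85 × 3.65 × 23.4) = 7.339 in.
M_n = T(d − a/2) = 532.8 × (22.6 − 3.6695) = 10086.2 kip·in = 10086.2/12 = 840.52 kip·ft.

M_n ≈ 841 kip·ft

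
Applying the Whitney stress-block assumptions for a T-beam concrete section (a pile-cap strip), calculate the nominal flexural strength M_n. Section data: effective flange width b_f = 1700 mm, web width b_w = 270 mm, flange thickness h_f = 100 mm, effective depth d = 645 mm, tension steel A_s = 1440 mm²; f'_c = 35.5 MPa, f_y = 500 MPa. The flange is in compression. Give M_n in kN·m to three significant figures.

Tension: T = A_s f_y = 1440 × 500 = 720000 N.
Try a within the flange: a = T/(0.85 f'_c b_f) = 720000/(0.85 × 35.5 × 1700) = 14.04 mm.
Since a = 14.04 ≤ h_f = 100 mm, the stress block lies entirely in the flange; analyse as a rectangular beam of width b_f.
M_n = T(d − a/2) = 720000 × (645 − 7.02) = 459.35 × 10⁶ N·mm.
M_n = 459.35 kN·m.

M_n ≈ 459 kN·m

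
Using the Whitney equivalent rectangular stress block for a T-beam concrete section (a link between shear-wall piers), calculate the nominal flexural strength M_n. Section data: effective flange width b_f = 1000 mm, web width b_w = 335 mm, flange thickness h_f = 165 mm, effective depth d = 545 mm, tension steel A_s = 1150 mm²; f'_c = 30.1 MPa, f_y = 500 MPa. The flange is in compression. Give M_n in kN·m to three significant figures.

Tension: T = A_s f_y = 1150 × 500 = 575000 N.
Try a within the flange: a = T/(0.85 f'_c b_f) = 575000/(0.85 × 30.1 × 1000) = 22.47 mm.
Since a = 22.47 ≤ h_f = 165 mm, the stress block lies entirely in the flange; analyse as a rectangular beam of width b_f.
M_n = T(d − a/2) = 575000 × (545 − 11.235) = 306.91 × 10⁶ N·mm.
M_n = 306.91 kN·m.

M_n ≈ 307 kN·m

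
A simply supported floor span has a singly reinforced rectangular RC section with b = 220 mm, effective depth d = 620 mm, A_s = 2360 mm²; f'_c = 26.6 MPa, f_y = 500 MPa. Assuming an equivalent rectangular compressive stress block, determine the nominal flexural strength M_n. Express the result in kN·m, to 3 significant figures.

T = A_s f_y = 2360 × 500 = 1180000 N = 1180 kN.
From C = T: a = T/(0.85 f'_c b) = 1180000/(0.85 × 26.6 × 220) = 237.22 mm.
M_n = T(d − a/2) = 1180 kN × (620 − 118.61) mm = 591.64 kN·m.

M_n ≈ 592 kN·m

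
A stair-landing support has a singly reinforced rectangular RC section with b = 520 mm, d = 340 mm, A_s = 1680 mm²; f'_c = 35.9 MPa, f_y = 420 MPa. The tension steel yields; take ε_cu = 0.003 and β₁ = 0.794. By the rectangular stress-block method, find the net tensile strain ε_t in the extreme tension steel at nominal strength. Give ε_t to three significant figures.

ε_t ≈ 0.0152

a = A_s f_y/(0.85 f'_c b) = 44.47 mm.
β₁ = 0.794, so c = a/β₁ = 44.47/0.794 = 56.01 mm.
From the linear strain diagram with ε_cu = 0.003: ε_t = 0.003 (d − c)/c = 0.003 × (340 − 56.01)/56.01 = 0.0152.
Since ε_t ≥ 0.005, the section is tension-controlled.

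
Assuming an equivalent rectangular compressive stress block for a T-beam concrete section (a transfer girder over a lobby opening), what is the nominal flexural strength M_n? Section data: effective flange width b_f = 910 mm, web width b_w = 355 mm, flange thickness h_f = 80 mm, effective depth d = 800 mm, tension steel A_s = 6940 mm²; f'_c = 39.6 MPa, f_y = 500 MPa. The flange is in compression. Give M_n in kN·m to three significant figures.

Tension: T = A_s f_y = 6940 × 500 = 3470000 N.
Try a within the flange: a = T/(0.85 f'_c b_f) = 3470000/(0.85 × 39.6 × 910) = 113.29 mm.
a = 113.29 > h_f = 80 mm: the block extends into the web. Split into flange-overhang and web parts.
C_f = 0.85 f'_c (b_f − b_w) h_f = 0.85 × 39.6 × (910 − 355) × 80 = 1494504 N.
Remaining web compression depth: a_w = (T − C_f)/(0.85 f'_c b_w) = (3470000 − 1494504)/(0.85 × 39.6 × 355) = 165.32 mm.
M_n = C_f(d − h_f/2) + (T − C_f)(d − a_w/2) = 1494504 × (800 − 40) + 1975496 × (800 − 82.66) = 1135.82 + 1417.10 = 2552.92 × 10⁶ N·mm.
M_n = 2552.92 kN·m.

M_n ≈ 2550 kN·m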